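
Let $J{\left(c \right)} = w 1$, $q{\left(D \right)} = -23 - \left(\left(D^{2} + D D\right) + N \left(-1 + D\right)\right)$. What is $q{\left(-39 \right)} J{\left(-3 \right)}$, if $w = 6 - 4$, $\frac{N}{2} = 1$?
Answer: $-5970$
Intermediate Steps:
$N = 2$ ($N = 2 \cdot 1 = 2$)
$w = 2$
$q{\left(D \right)} = -21 - 2 D - 2 D^{2}$ ($q{\left(D \right)} = -23 - \left(\left(D^{2} + D D\right) + 2 \left(-1 + D\right)\right) = -23 - \left(\left(D^{2} + D^{2}\right) + \left(-2 + 2 D\right)\right) = -23 - \left(2 D^{2} + \left(-2 + 2 D\right)\right) = -23 - \left(-2 + 2 D + 2 D^{2}\right) = -21 - 2 D - 2 D^{2}$)
$J{\left(c \right)} = 2$ ($J{\left(c \right)} = 2 \cdot 1 = 2$)
$q{\left(-39 \right)} J{\left(-3 \right)} = \left(-21 - -78 - 2 \left(-39\right)^{2}\right) 2 = \left(-21 + 78 - 3042\right) 2 = \left(-2985\right) 2 = -5970$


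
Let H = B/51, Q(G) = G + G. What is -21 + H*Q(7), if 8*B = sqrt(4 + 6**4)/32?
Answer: -21 + 35*sqrt(13)/3264 ≈ -20.961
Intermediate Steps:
Q(G) = 2*G
B = 5*sqrt(13)/128 (B = (sqrt(4 + 6**4)/32)/8 = (sqrt(4 + 1296)*(1/32))/8 = (sqrt(1300)*(1/32))/8 = ((10*sqrt(13))*(1/32))/8 = (5*sqrt(13)/16)/8 = 5*sqrt(13)/128 ≈ 0.14084)
H = 5*sqrt(13)/6528 (H = (5*sqrt(13)/128)/51 = (5*sqrt(13)/128)*(1/51) = 5*sqrt(13)/6528 ≈ 0.0027616)
-21 + H*Q(7) = -21 + (5*sqrt(13)/6528)*(2*7) = -21 + (5*sqrt(13)/6528)*14 = -21 + 35*sqrt(13)/3264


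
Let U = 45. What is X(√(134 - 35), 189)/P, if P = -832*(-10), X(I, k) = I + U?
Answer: 9/1664 + 3*√11/8320 ≈ 0.0066046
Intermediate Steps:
X(I, k) = 45 + I (X(I, k) = I + 45 = 45 + I)
P = 8320
X(√(134 - 35), 189)/P = (45 + √(134 - 35))/8320 = (45 + √99)*(1/8320) = (45 + 3*√11)*(1/8320) = 9/1664 + 3*√11/8320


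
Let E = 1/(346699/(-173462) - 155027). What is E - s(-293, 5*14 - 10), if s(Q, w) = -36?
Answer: 968098872766/26891640173 ≈ 36.000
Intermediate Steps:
E = -173462/26891640173 (E = 1/(346699*(-1/173462) - 155027) = 1/(-346699/173462 - 155027) = 1/(-26891640173/173462) = -173462/26891640173 ≈ -6.4504e-6)
E - s(-293, 5*14 - 10) = -173462/26891640173 - 1*(-36) = -173462/26891640173 + 36 = 968098872766/26891640173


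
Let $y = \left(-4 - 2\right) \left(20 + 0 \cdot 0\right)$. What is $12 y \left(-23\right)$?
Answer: $33120$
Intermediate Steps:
$y = -120$ ($y = - 6 \left(20 + 0\right) = \left(-6\right) 20 = -120$)
$12 y \left(-23\right) = 12 \left(-120\right) \left(-23\right) = \left(-1440\right) \left(-23\right) = 33120$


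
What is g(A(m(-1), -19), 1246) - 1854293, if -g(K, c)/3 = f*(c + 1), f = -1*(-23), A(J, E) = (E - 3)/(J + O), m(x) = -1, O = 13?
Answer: -1940336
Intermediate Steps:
A(J, E) = (-3 + E)/(13 + J) (A(J, E) = (E - 3)/(J + 13) = (-3 + E)/(13 + J))
f = 23
g(K, c) = -69 - 69*c (g(K, c) = -69*(c + 1) = -69*(1 + c) = -3*(23 + 23*c) = -69 - 69*c)
g(A(m(-1), -19), 1246) - 1854293 = (-69 - 69*1246) - 1854293 = (-69 - 85974) - 1854293 = -86043 - 1854293 = -1940336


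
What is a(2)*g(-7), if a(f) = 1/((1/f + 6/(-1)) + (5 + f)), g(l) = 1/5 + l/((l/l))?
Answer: -68/15 ≈ -4.5333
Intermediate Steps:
g(l) = ⅕ + l (g(l) = 1*(⅕) + l/1 = ⅕ + l*1 = ⅕ + l)
a(f) = 1/(-1 + f + 1/f) (a(f) = 1/((1/f + 6*(-1)) + (5 + f)) = 1/((1/f - 6) + (5 + f)) = 1/((-6 + 1/f) + (5 + f)) = 1/(-1 + f + 1/f))
a(2)*g(-7) = (2/(1 + 2² - 1*2))*(⅕ - 7) = (2/(1 + 4 - 2))*(-34/5) = (2/3)*(-34/5) = (2*(⅓))*(-34/5) = (⅔)*(-34/5) = -68/15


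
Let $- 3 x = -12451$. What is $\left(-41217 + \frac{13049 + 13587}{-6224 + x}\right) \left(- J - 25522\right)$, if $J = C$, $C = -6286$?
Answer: $\frac{4933858279140}{6221} \approx 7.931 \cdot 10^{8}$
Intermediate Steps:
$x = \frac{12451}{3}$ ($x = \left(- \frac{1}{3}\right) \left(-12451\right) = \frac{12451}{3} \approx 4150.3$)
$J = -6286$
$\left(-41217 + \frac{13049 + 13587}{-6224 + x}\right) \left(- J - 25522\right) = \left(-41217 + \frac{13049 + 13587}{-6224 + \frac{12451}{3}}\right) \left(\left(-1\right) \left(-6286\right) - 25522\right) = \left(-41217 + \frac{26636}{- \frac{6221}{3}}\right) \left(6286 - 25522\right) = \left(-41217 + 26636 \left(- \frac{3}{6221}\right)\right) \left(-19236\right) = \left(-41217 - \frac{79908}{6221}\right) \left(-19236\right) = \left(- \frac{256490865}{6221}\right) \left(-19236\right) = \frac{4933858279140}{6221}$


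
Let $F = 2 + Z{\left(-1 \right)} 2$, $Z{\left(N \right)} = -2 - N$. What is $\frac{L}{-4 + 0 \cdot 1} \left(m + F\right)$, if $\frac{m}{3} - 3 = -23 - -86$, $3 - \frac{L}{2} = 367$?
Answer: $36036$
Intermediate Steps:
$L = -728$ ($L = 6 - 734 = -728$)
$m = 198$ ($m = 9 + 3 \left(-23 - -86\right) = 9 + 3 \left(-23 + 86\right) = 9 + 3 \cdot 63 = 9 + 189 = 198$)
$F = 0$ ($F = 2 + \left(-2 - -1\right) 2 = 2 + \left(-2 + 1\right) 2 = 2 - 2 = 0$)
$\frac{L}{-4 + 0 \cdot 1} \left(m + F\right) = - \frac{728}{-4 + 0 \cdot 1} \left(198 + 0\right) = - \frac{728}{-4 + 0} \cdot 198 = - \frac{728}{-4} \cdot 198 = \left(-728\right) \left(- \frac{1}{4}\right) 198 = 182 \cdot 198 = 36036$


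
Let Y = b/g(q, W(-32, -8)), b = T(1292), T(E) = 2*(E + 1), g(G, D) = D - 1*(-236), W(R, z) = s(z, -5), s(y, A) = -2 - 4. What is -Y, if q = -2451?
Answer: -1293/115 ≈ -11.243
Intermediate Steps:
s(y, A) = -6
W(R, z) = -6
g(G, D) = 236 + D (g(G, D) = D + 236 = 236 + D)
T(E) = 2 + 2*E (T(E) = 2*(1 + E) = 2 + 2*E)
b = 2586 (b = 2 + 2*1292 = 2 + 2584 = 2586)
Y = 1293/115 (Y = 2586/(236 - 6) = 2586/230 = 2586*(1/230) = 1293/115 ≈ 11.243)
-Y = -1*1293/115 = -1293/115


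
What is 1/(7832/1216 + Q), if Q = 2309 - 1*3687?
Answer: -152/208477 ≈ -0.00072910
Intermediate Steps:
Q = -1378 (Q = 2309 - 3687 = -1378)
1/(7832/1216 + Q) = 1/(7832/1216 - 1378) = 1/(7832*(1/1216) - 1378) = 1/(979/152 - 1378) = 1/(-208477/152) = -152/208477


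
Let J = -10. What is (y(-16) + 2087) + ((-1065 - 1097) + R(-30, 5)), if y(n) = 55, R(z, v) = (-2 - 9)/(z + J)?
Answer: -789/40 ≈ -19.725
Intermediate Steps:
R(z, v) = -11/(-10 + z) (R(z, v) = (-2 - 9)/(z - 10) = -11/(-10 + z))
(y(-16) + 2087) + ((-1065 - 1097) + R(-30, 5)) = (55 + 2087) + ((-1065 - 1097) - 11/(-10 - 30)) = 2142 + (-2162 - 11/(-40)) = 2142 + (-2162 - 11*(-1/40)) = 2142 + (-2162 + 11/40) = 2142 - 86469/40 = -789/40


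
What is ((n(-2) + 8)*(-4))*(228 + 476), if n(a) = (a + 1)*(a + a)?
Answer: -33792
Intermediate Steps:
n(a) = 2*a*(1 + a) (n(a) = (1 + a)*(2*a) = 2*a*(1 + a))
((n(-2) + 8)*(-4))*(228 + 476) = ((2*(-2)*(1 - 2) + 8)*(-4))*(228 + 476) = ((2*(-2)*(-1) + 8)*(-4))*704 = ((4 + 8)*(-4))*704 = (12*(-4))*704 = -48*704 = -33792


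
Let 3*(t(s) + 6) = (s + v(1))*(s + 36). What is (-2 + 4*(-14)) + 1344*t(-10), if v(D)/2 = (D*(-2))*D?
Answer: -171194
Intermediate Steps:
v(D) = -4*D² (v(D) = 2*((D*(-2))*D) = 2*((-2*D)*D) = 2*(-2*D²) = -4*D²)
t(s) = -6 + (-4 + s)*(36 + s)/3 (t(s) = -6 + ((s - 4*1²)*(s + 36))/3 = -6 + ((s - 4*1)*(36 + s))/3 = -6 + ((s - 4)*(36 + s))/3 = -6 + ((-4 + s)*(36 + s))/3 = -6 + (-4 + s)*(36 + s)/3)
(-2 + 4*(-14)) + 1344*t(-10) = (-2 + 4*(-14)) + 1344*(-54 + (⅓)*(-10)² + (32/3)*(-10)) = (-2 - 56) + 1344*(-54 + (⅓)*100 - 320/3) = -58 + 1344*(-54 + 100/3 - 320/3) = -58 + 1344*(-382/3) = -58 - 171136 = -171194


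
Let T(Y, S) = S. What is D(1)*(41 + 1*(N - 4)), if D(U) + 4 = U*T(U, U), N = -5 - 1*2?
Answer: -90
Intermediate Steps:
N = -7 (N = -5 - 2 = -7)
D(U) = -4 + U² (D(U) = -4 + U*U = -4 + U²)
D(1)*(41 + 1*(N - 4)) = (-4 + 1²)*(41 + 1*(-7 - 4)) = (-4 + 1)*(41 + 1*(-11)) = -3*(41 - 11) = -3*30 = -90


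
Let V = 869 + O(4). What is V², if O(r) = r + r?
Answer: 769129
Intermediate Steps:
O(r) = 2*r
V = 877 (V = 869 + 2*4 = 869 + 8 = 877)
V² = 877² = 769129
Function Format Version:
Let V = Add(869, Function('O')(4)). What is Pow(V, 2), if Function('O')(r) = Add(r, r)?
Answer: 769129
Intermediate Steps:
Function('O')(r) = Mul(2, r)
V = 877 (V = Add(869, Mul(2, 4)) = Add(869, 8) = 877)
Pow(V, 2) = Pow(877, 2) = 769129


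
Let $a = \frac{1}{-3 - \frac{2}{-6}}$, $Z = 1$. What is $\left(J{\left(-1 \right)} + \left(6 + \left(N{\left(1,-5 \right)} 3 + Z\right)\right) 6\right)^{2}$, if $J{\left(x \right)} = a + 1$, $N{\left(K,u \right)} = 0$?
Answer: $\frac{116281}{64} \approx 1816.9$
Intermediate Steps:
$a = - \frac{3}{8}$ ($a = \frac{1}{-3 - - \frac{1}{3}} = \frac{1}{-3 + \frac{1}{3}} = \frac{1}{- \frac{8}{3}} = - \frac{3}{8} \approx -0.375$)
$J{\left(x \right)} = \frac{5}{8}$ ($J{\left(x \right)} = - \frac{3}{8} + 1 = \frac{5}{8}$)
$\left(J{\left(-1 \right)} + \left(6 + \left(N{\left(1,-5 \right)} 3 + Z\right)\right) 6\right)^{2} = \left(\frac{5}{8} + \left(6 + \left(0 \cdot 3 + 1\right)\right) 6\right)^{2} = \left(\frac{5}{8} + \left(6 + \left(0 + 1\right)\right) 6\right)^{2} = \left(\frac{5}{8} + \left(6 + 1\right) 6\right)^{2} = \left(\frac{5}{8} + 7 \cdot 6\right)^{2} = \left(\frac{5}{8} + 42\right)^{2} = \left(\frac{341}{8}\right)^{2} = \frac{116281}{64}$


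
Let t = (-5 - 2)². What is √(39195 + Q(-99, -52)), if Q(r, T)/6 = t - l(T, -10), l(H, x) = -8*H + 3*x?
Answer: √37173 ≈ 192.80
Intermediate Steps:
t = 49 (t = (-7)² = 49)
Q(r, T) = 474 + 48*T (Q(r, T) = 6*(49 - (-8*T + 3*(-10))) = 6*(49 - (-8*T - 30)) = 6*(49 - (-30 - 8*T)) = 6*(49 + (30 + 8*T)) = 6*(79 + 8*T) = 474 + 48*T)
√(39195 + Q(-99, -52)) = √(39195 + (474 + 48*(-52))) = √(39195 + (474 - 2496)) = √(39195 - 2022) = √37173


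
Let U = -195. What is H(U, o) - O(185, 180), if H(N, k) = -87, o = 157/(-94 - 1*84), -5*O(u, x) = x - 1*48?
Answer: -303/5 ≈ -60.600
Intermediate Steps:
O(u, x) = 48/5 - x/5 (O(u, x) = -(x - 1*48)/5 = -(x - 48)/5 = -(-48 + x)/5 = 48/5 - x/5)
o = -157/178 (o = 157/(-94 - 84) = 157/(-178) = 157*(-1/178) = -157/178 ≈ -0.88202)
H(U, o) - O(185, 180) = -87 - (48/5 - ⅕*180) = -87 - (48/5 - 36) = -87 - 1*(-132/5) = -87 + 132/5 = -303/5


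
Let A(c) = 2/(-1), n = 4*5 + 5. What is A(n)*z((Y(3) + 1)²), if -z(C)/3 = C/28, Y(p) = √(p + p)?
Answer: 3/2 + 3*√6/7 ≈ 2.5498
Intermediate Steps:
Y(p) = √2*√p (Y(p) = √(2*p) = √2*√p)
n = 25 (n = 20 + 5 = 25)
A(c) = -2 (A(c) = 2*(-1) = -2)
z(C) = -3*C/28
A(n)*z((Y(3) + 1)²) = -(-3)*(√2*√3 + 1)²/14 = -(-3)*(√6 + 1)²/14 = -(-3)*(1 + √6)²/14 = 3*(1 + √6)²/14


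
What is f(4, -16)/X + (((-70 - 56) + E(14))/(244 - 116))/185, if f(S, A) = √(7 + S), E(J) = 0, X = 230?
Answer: -63/11840 + √11/230 ≈ 0.0090992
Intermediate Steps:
f(4, -16)/X + (((-70 - 56) + E(14))/(244 - 116))/185 = √(7 + 4)/230 + (((-70 - 56) + 0)/(244 - 116))/185 = √11*(1/230) + ((-126 + 0)/128)*(1/185) = √11/230 - 126*1/128*(1/185) = √11/230 - 63/64*1/185 = √11/230 - 63/11840 = -63/11840 + √11/230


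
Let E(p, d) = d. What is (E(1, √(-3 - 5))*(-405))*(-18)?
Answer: 14580*I*√2 ≈ 20619.0*I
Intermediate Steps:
(E(1, √(-3 - 5))*(-405))*(-18) = (√(-3 - 5)*(-405))*(-18) = (√(-8)*(-405))*(-18) = ((2*I*√2)*(-405))*(-18) = -810*I*√2*(-18) = 14580*I*√2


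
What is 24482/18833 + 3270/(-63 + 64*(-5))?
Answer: -52207304/7213039 ≈ -7.2379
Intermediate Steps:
24482/18833 + 3270/(-63 + 64*(-5)) = 24482*(1/18833) + 3270/(-63 - 320) = 24482/18833 + 3270/(-383) = 24482/18833 + 3270*(-1/383) = 24482/18833 - 3270/383 = -52207304/7213039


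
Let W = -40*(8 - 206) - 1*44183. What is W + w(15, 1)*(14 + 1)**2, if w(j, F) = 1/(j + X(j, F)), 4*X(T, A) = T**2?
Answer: -688937/19 ≈ -36260.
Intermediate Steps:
X(T, A) = T**2/4
w(j, F) = 1/(j + j**2/4)
W = -36263 (W = -40*(-198) - 44183 = 7920 - 44183 = -36263)
W + w(15, 1)*(14 + 1)**2 = -36263 + (4/(15*(4 + 15)))*(14 + 1)**2 = -36263 + (4*(1/15)/19)*15**2 = -36263 + (4*(1/15)*(1/19))*225 = -36263 + (4/285)*225 = -36263 + 60/19 = -688937/19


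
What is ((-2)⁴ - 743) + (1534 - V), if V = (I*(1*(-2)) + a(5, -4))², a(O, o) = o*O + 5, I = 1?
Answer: 518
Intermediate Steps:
a(O, o) = 5 + O*o (a(O, o) = O*o + 5 = 5 + O*o)
V = 289 (V = (1*(1*(-2)) + (5 + 5*(-4)))² = (1*(-2) + (5 - 20))² = (-2 - 15)² = (-17)² = 289)
((-2)⁴ - 743) + (1534 - V) = ((-2)⁴ - 743) + (1534 - 1*289) = (16 - 743) + (1534 - 289) = -727 + 1245 = 518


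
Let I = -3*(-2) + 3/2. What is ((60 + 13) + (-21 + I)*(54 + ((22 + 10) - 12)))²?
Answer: 857476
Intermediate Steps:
I = 15/2 (I = 6 + 3*(½) = 6 + 3/2 = 15/2 ≈ 7.5000)
((60 + 13) + (-21 + I)*(54 + ((22 + 10) - 12)))² = ((60 + 13) + (-21 + 15/2)*(54 + ((22 + 10) - 12)))² = (73 - 27*(54 + (32 - 12))/2)² = (73 - 27*(54 + 20)/2)² = (73 - 27/2*74)² = (73 - 999)² = (-926)² = 857476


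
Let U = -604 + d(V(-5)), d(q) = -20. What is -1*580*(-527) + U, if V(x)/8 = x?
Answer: 305036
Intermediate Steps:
V(x) = 8*x
U = -624 (U = -604 - 20 = -624)
-1*580*(-527) + U = -1*580*(-527) - 624 = -580*(-527) - 624 = 305660 - 624 = 305036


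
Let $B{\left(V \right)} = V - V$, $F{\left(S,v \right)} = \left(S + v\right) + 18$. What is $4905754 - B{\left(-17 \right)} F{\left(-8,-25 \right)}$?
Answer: $4905754$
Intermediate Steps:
$F{\left(S,v \right)} = 18 + S + v$
$B{\left(V \right)} = 0$
$4905754 - B{\left(-17 \right)} F{\left(-8,-25 \right)} = 4905754 - 0 \left(18 - 8 - 25\right) = 4905754 - 0 \left(-15\right) = 4905754 - 0 = 4905754 + 0 = 4905754$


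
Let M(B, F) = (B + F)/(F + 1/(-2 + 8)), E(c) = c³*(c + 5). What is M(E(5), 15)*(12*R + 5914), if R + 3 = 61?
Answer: 50169900/91 ≈ 5.5132e+5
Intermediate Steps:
R = 58 (R = -3 + 61 = 58)
E(c) = c³*(5 + c)
M(B, F) = (B + F)/(⅙ + F) (M(B, F) = (B + F)/(F + 1/6) = (B + F)/(F + ⅙) = (B + F)/(⅙ + F))
M(E(5), 15)*(12*R + 5914) = (6*(5³*(5 + 5) + 15)/(1 + 6*15))*(12*58 + 5914) = (6*(125*10 + 15)/(1 + 90))*(696 + 5914) = (6*(1250 + 15)/91)*6610 = (6*(1/91)*1265)*6610 = (7590/91)*6610 = 50169900/91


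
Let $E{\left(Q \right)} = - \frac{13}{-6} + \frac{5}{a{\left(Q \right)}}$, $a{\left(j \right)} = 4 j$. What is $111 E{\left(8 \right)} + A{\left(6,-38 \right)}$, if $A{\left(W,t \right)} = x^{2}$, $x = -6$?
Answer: $\frac{9403}{32} \approx 293.84$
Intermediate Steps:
$A{\left(W,t \right)} = 36$ ($A{\left(W,t \right)} = \left(-6\right)^{2} = 36$)
$E{\left(Q \right)} = \frac{13}{6} + \frac{5}{4 Q}$ ($E{\left(Q \right)} = - \frac{13}{-6} + \frac{5}{4 Q} = \left(-13\right) \left(- \frac{1}{6}\right) + 5 \frac{1}{4 Q} = \frac{13}{6} + \frac{5}{4 Q}$)
$111 E{\left(8 \right)} + A{\left(6,-38 \right)} = 111 \frac{15 + 26 \cdot 8}{12 \cdot 8} + 36 = 111 \cdot \frac{1}{12} \cdot \frac{1}{8} \left(15 + 208\right) + 36 = 111 \cdot \frac{1}{12} \cdot \frac{1}{8} \cdot 223 + 36 = 111 \cdot \frac{223}{96} + 36 = \frac{8251}{32} + 36 = \frac{9403}{32}$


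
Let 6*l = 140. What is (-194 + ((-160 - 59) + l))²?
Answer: 1366561/9 ≈ 1.5184e+5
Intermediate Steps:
l = 70/3 (l = (⅙)*140 = 70/3 ≈ 23.333)
(-194 + ((-160 - 59) + l))² = (-194 + ((-160 - 59) + 70/3))² = (-194 + (-219 + 70/3))² = (-194 - 587/3)² = (-1169/3)² = 1366561/9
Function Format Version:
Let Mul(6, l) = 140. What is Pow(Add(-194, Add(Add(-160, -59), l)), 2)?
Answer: Rational(1366561, 9) ≈ 1.5184e+5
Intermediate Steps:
l = Rational(70, 3) (l = Mul(Rational(1, 6), 140) = Rational(70, 3) ≈ 23.333)
Pow(Add(-194, Add(Add(-160, -59), l)), 2) = Pow(Add(-194, Add(Add(-160, -59), Rational(70, 3))), 2) = Pow(Add(-194, Add(-219, Rational(70, 3))), 2) = Pow(Add(-194, Rational(-587, 3)), 2) = Pow(Rational(-1169, 3), 2) = Rational(1366561, 9)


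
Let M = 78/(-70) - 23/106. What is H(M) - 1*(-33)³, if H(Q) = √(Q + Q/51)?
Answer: 35937 + I*√12148606470/94605 ≈ 35937.0 + 1.1651*I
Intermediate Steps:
M = -4939/3710 (M = 78*(-1/70) - 23*1/106 = -39/35 - 23/106 = -4939/3710 ≈ -1.3313)
H(Q) = 2*√663*√Q/51 (H(Q) = √(Q + Q*(1/51)) = √(Q + Q/51) = √(52*Q/51) = 2*√663*√Q/51)
H(M) - 1*(-33)³ = 2*√663*√(-4939/3710)/51 - 1*(-33)³ = 2*√663*(I*√18323690/3710)/51 - 1*(-35937) = I*√12148606470/94605 + 35937 = 35937 + I*√12148606470/94605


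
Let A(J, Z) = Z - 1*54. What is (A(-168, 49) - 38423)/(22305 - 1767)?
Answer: -19214/10269 ≈ -1.8711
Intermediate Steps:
A(J, Z) = -54 + Z (A(J, Z) = Z - 54 = -54 + Z)
(A(-168, 49) - 38423)/(22305 - 1767) = ((-54 + 49) - 38423)/(22305 - 1767) = (-5 - 38423)/20538 = -38428*1/20538 = -19214/10269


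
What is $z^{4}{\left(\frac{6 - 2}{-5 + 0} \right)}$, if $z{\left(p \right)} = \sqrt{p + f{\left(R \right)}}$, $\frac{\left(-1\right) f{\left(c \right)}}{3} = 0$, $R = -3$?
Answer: $\frac{16}{25} \approx 0.64$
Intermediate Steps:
$f{\left(c \right)} = 0$ ($f{\left(c \right)} = \left(-3\right) 0 = 0$)
$z{\left(p \right)} = \sqrt{p}$ ($z{\left(p \right)} = \sqrt{p + 0} = \sqrt{p}$)
$z^{4}{\left(\frac{6 - 2}{-5 + 0} \right)} = \left(\sqrt{\frac{6 - 2}{-5 + 0}}\right)^{4} = \left(\sqrt{\frac{4}{-5}}\right)^{4} = \left(\sqrt{4 \left(- \frac{1}{5}\right)}\right)^{4} = \left(\sqrt{- \frac{4}{5}}\right)^{4} = \left(\frac{2 i \sqrt{5}}{5}\right)^{4} = \frac{16}{25}$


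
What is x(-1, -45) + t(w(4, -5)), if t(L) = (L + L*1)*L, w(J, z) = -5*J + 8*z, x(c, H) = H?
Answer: 7155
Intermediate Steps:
t(L) = 2*L² (t(L) = (L + L)*L = (2*L)*L = 2*L²)
x(-1, -45) + t(w(4, -5)) = -45 + 2*(-5*4 + 8*(-5))² = -45 + 2*(-20 - 40)² = -45 + 2*(-60)² = -45 + 2*3600 = -45 + 7200 = 7155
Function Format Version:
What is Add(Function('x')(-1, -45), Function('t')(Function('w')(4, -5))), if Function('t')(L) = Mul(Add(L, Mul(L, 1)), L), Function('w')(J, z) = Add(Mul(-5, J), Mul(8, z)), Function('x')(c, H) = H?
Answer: 7155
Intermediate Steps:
Function('t')(L) = Mul(2, Pow(L, 2)) (Function('t')(L) = Mul(Add(L, L), L) = Mul(Mul(2, L), L) = Mul(2, Pow(L, 2)))
Add(Function('x')(-1, -45), Function('t')(Function('w')(4, -5))) = Add(-45, Mul(2, Pow(Add(Mul(-5, 4), Mul(8, -5)), 2))) = Add(-45, Mul(2, Pow(Add(-20, -40), 2))) = Add(-45, Mul(2, Pow(-60, 2))) = Add(-45, Mul(2, 3600)) = Add(-45, 7200) = 7155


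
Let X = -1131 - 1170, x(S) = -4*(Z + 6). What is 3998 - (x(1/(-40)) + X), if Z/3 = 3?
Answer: 6359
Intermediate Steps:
Z = 9 (Z = 3*3 = 9)
x(S) = -60 (x(S) = -4*(9 + 6) = -4*15 = -60)
X = -2301
3998 - (x(1/(-40)) + X) = 3998 - (-60 - 2301) = 3998 - 1*(-2361) = 3998 + 2361 = 6359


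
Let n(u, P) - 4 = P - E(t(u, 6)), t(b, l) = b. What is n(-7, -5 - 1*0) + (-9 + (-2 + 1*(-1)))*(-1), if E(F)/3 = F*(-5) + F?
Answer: -73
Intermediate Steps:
E(F) = -12*F (E(F) = 3*(F*(-5) + F) = 3*(-5*F + F) = 3*(-4*F) = -12*F)
n(u, P) = 4 + P + 12*u (n(u, P) = 4 + (P - (-12)*u) = 4 + (P + 12*u) = 4 + P + 12*u)
n(-7, -5 - 1*0) + (-9 + (-2 + 1*(-1)))*(-1) = (4 + (-5 - 1*0) + 12*(-7)) + (-9 + (-2 + 1*(-1)))*(-1) = (4 + (-5 + 0) - 84) + (-9 + (-2 - 1))*(-1) = (4 - 5 - 84) + (-9 - 3)*(-1) = -85 - 12*(-1) = -85 + 12 = -73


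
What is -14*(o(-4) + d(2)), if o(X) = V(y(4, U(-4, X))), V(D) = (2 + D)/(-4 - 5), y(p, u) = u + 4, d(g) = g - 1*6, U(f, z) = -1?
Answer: 574/9 ≈ 63.778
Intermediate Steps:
d(g) = -6 + g (d(g) = g - 6 = -6 + g)
y(p, u) = 4 + u
V(D) = -2/9 - D/9 (V(D) = (2 + D)/(-9) = (2 + D)*(-⅑) = -2/9 - D/9)
o(X) = -5/9 (o(X) = -2/9 - (4 - 1)/9 = -2/9 - ⅑*3 = -2/9 - ⅓ = -5/9)
-14*(o(-4) + d(2)) = -14*(-5/9 + (-6 + 2)) = -14*(-5/9 - 4) = -14*(-41/9) = 574/9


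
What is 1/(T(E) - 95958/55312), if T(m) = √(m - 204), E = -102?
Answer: -147434136/26260823473 - 764854336*I*√34/78782470419 ≈ -0.0056142 - 0.056609*I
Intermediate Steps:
T(m) = √(-204 + m)
1/(T(E) - 95958/55312) = 1/(√(-204 - 102) - 95958/55312) = 1/(√(-306) - 95958*1/55312) = 1/(3*I*√34 - 47979/27656) = 1/(-47979/27656 + 3*I*√34)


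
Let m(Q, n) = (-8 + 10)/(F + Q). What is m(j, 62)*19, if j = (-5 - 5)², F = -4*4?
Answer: 19/42 ≈ 0.45238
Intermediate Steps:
F = -16
j = 100 (j = (-10)² = 100)
m(Q, n) = 2/(-16 + Q) (m(Q, n) = (-8 + 10)/(-16 + Q) = 2/(-16 + Q))
m(j, 62)*19 = (2/(-16 + 100))*19 = (2/84)*19 = (2*(1/84))*19 = (1/42)*19 = 19/42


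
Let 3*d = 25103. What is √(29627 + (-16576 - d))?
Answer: 5*√1686/3 ≈ 68.435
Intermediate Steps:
d = 25103/3 (d = (⅓)*25103 = 25103/3 ≈ 8367.7)
√(29627 + (-16576 - d)) = √(29627 + (-16576 - 1*25103/3)) = √(29627 + (-16576 - 25103/3)) = √(29627 - 74831/3) = √(14050/3) = 5*√1686/3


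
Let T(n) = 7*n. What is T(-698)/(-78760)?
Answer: 2443/39380 ≈ 0.062037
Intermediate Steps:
T(-698)/(-78760) = (7*(-698))/(-78760) = -4886*(-1/78760) = 2443/39380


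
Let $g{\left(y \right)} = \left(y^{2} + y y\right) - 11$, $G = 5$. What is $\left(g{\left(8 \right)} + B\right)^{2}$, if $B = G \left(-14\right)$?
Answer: $2209$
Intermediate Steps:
$g{\left(y \right)} = -11 + 2 y^{2}$ ($g{\left(y \right)} = \left(y^{2} + y^{2}\right) - 11 = 2 y^{2} - 11 = -11 + 2 y^{2}$)
$B = -70$ ($B = 5 \left(-14\right) = -70$)
$\left(g{\left(8 \right)} + B\right)^{2} = \left(\left(-11 + 2 \cdot 8^{2}\right) - 70\right)^{2} = \left(\left(-11 + 2 \cdot 64\right) - 70\right)^{2} = \left(\left(-11 + 128\right) - 70\right)^{2} = \left(117 - 70\right)^{2} = 47^{2} = 2209$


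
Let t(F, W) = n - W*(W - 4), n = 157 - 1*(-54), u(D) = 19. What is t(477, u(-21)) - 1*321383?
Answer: -321457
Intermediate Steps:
n = 211 (n = 157 + 54 = 211)
t(F, W) = 211 - W*(-4 + W) (t(F, W) = 211 - W*(W - 4) = 211 - W*(-4 + W))
t(477, u(-21)) - 1*321383 = (211 - 1*19² + 4*19) - 1*321383 = (211 - 1*361 + 76) - 321383 = (211 - 361 + 76) - 321383 = -74 - 321383 = -321457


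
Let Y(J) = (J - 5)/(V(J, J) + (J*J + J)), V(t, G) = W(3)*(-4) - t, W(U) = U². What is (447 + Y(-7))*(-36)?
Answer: -208764/13 ≈ -16059.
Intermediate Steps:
V(t, G) = -36 - t (V(t, G) = 3²*(-4) - t = 9*(-4) - t = -36 - t)
Y(J) = (-5 + J)/(-36 + J²) (Y(J) = (J - 5)/((-36 - J) + (J*J + J)) = (-5 + J)/((-36 - J) + (J² + J)) = (-5 + J)/((-36 - J) + (J + J²)) = (-5 + J)/(-36 + J²))
(447 + Y(-7))*(-36) = (447 + (-5 - 7)/(-36 + (-7)²))*(-36) = (447 - 12/(-36 + 49))*(-36) = (447 - 12/13)*(-36) = (5799/13)*(-36) = -208764/13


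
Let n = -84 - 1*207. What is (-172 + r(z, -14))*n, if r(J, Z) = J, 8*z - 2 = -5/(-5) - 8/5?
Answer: 2000043/40 ≈ 50001.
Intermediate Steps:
n = -291 (n = -84 - 207 = -291)
z = 7/40 (z = ¼ + (-5/(-5) - 8/5)/8 = ¼ + (-5*(-⅕) - 8*⅕)/8 = ¼ + (1 - 8/5)/8 = ¼ + (⅛)*(-⅗) = ¼ - 3/40 = 7/40 ≈ 0.17500)
(-172 + r(z, -14))*n = (-172 + 7/40)*(-291) = -6873/40*(-291) = 2000043/40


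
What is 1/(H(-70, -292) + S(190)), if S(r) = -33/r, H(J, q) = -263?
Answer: -190/50003 ≈ -0.0037998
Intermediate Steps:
1/(H(-70, -292) + S(190)) = 1/(-263 - 33/190) = 1/(-50003/190) = -190/50003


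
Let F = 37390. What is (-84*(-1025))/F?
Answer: 8610/3739 ≈ 2.3028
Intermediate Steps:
(-84*(-1025))/F = -84*(-1025)/37390 = 86100*(1/37390) = 8610/3739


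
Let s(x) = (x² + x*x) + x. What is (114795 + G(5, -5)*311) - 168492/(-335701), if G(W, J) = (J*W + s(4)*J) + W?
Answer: 17656362587/335701 ≈ 52596.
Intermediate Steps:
s(x) = x + 2*x² (s(x) = (x² + x²) + x = 2*x² + x = x + 2*x²)
G(W, J) = W + 36*J + J*W (G(W, J) = (J*W + (4*(1 + 2*4))*J) + W = (J*W + (4*(1 + 8))*J) + W = (J*W + (4*9)*J) + W = (J*W + 36*J) + W = (36*J + J*W) + W = W + 36*J + J*W)
(114795 + G(5, -5)*311) - 168492/(-335701) = (114795 + (5 + 36*(-5) - 5*5)*311) - 168492/(-335701) = (114795 + (5 - 180 - 25)*311) - 168492*(-1/335701) = (114795 - 200*311) + 168492/335701 = (114795 - 62200) + 168492/335701 = 52595 + 168492/335701 = 17656362587/335701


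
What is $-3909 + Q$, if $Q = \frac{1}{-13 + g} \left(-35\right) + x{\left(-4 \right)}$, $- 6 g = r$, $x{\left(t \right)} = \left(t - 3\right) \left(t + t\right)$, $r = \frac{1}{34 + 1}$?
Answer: $- \frac{10515193}{2731} \approx -3850.3$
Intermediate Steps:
$r = \frac{1}{35} \approx 0.028571$
$x{\left(t \right)} = 2 t \left(-3 + t\right)$ ($x{\left(t \right)} = \left(-3 + t\right) 2 t = 2 t \left(-3 + t\right)$)
$g = - \frac{1}{210}$ ($g = \left(- \frac{1}{6}\right) \frac{1}{35} = - \frac{1}{210} \approx -0.0047619$)
$Q = \frac{160286}{2731}$ ($Q = \frac{1}{-13 - \frac{1}{210}} \left(-35\right) + 2 \left(-4\right) \left(-3 - 4\right) = \frac{1}{- \frac{2731}{210}} \left(-35\right) + 2 \left(-4\right) \left(-7\right) = \left(- \frac{210}{2731}\right) \left(-35\right) + 56 = \frac{7350}{2731} + 56 = \frac{160286}{2731} \approx 58.691$)
$-3909 + Q = -3909 + \frac{160286}{2731} = - \frac{10515193}{2731}$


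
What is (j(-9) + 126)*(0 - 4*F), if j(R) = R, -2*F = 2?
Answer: 468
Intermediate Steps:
F = -1 (F = -½*2 = -1)
(j(-9) + 126)*(0 - 4*F) = (-9 + 126)*(0 - 4*(-1)) = 117*(0 + 4) = 117*4 = 468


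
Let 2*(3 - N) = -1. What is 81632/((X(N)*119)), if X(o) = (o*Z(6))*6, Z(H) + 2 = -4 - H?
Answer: -20408/7497 ≈ -2.7222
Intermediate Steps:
Z(H) = -6 - H (Z(H) = -2 + (-4 - H) = -6 - H)
N = 7/2 (N = 3 - 1/2*(-1) = 3 + 1/2 = 7/2 ≈ 3.5000)
X(o) = -72*o (X(o) = (o*(-6 - 1*6))*6 = (o*(-6 - 6))*6 = (o*(-12))*6 = -12*o*6 = -72*o)
81632/((X(N)*119)) = 81632/((-72*7/2*119)) = 81632/((-252*119)) = 81632/(-29988) = 81632*(-1/29988) = -20408/7497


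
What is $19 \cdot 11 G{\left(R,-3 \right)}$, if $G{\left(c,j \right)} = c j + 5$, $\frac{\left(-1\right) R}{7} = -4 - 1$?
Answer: $-20900$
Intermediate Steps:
$R = 35$ ($R = - 7 \left(-4 - 1\right) = \left(-7\right) \left(-5\right) = 35$)
$G{\left(c,j \right)} = 5 + c j$
$19 \cdot 11 G{\left(R,-3 \right)} = 19 \cdot 11 \left(5 + 35 \left(-3\right)\right) = 209 \left(5 - 105\right) = 209 \left(-100\right) = -20900$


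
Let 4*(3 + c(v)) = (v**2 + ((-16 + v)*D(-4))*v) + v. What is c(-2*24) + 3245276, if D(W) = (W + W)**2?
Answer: 3294989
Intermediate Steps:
D(W) = 4*W**2 (D(W) = (2*W)**2 = 4*W**2)
c(v) = -3 + v/4 + v**2/4 + v*(-1024 + 64*v)/4 (c(v) = -3 + ((v**2 + ((-16 + v)*(4*(-4)**2))*v) + v)/4 = -3 + ((v**2 + ((-16 + v)*(4*16))*v) + v)/4 = -3 + ((v**2 + ((-16 + v)*64)*v) + v)/4 = -3 + ((v**2 + (-1024 + 64*v)*v) + v)/4 = -3 + ((v**2 + v*(-1024 + 64*v)) + v)/4 = -3 + (v + v**2 + v*(-1024 + 64*v))/4 = -3 + (v/4 + v**2/4 + v*(-1024 + 64*v)/4) = -3 + v/4 + v**2/4 + v*(-1024 + 64*v)/4)
c(-2*24) + 3245276 = (-3 - (-1023)*24/2 + 65*(-2*24)**2/4) + 3245276 = (-3 - 1023/4*(-48) + (65/4)*(-48)**2) + 3245276 = (-3 + 12276 + (65/4)*2304) + 3245276 = (-3 + 12276 + 37440) + 3245276 = 49713 + 3245276 = 3294989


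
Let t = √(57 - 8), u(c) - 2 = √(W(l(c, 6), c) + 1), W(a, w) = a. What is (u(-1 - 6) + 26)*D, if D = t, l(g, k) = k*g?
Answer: 196 + 7*I*√41 ≈ 196.0 + 44.822*I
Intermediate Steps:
l(g, k) = g*k
u(c) = 2 + √(1 + 6*c) (u(c) = 2 + √(c*6 + 1) = 2 + √(6*c + 1) = 2 + √(1 + 6*c))
t = 7 (t = √49 = 7)
D = 7
(u(-1 - 6) + 26)*D = ((2 + √(1 + 6*(-1 - 6))) + 26)*7 = ((2 + √(1 + 6*(-7))) + 26)*7 = ((2 + √(1 - 42)) + 26)*7 = ((2 + √(-41)) + 26)*7 = ((2 + I*√41) + 26)*7 = (28 + I*√41)*7 = 196 + 7*I*√41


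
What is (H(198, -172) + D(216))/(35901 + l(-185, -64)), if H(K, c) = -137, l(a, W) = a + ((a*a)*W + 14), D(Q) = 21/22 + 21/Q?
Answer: 107671/1706498640 ≈ 6.3095e-5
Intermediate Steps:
D(Q) = 21/22 + 21/Q (D(Q) = 21*(1/22) + 21/Q = 21/22 + 21/Q)
l(a, W) = 14 + a + W*a² (l(a, W) = a + (a²*W + 14) = a + (W*a² + 14) = a + (14 + W*a²) = 14 + a + W*a²)
(H(198, -172) + D(216))/(35901 + l(-185, -64)) = (-137 + (21/22 + 21/216))/(35901 + (14 - 185 - 64*(-185)²)) = (-137 + (21/22 + 21*(1/216)))/(35901 + (14 - 185 - 64*34225)) = (-137 + (21/22 + 7/72))/(35901 + (14 - 185 - 2190400)) = (-137 + 833/792)/(35901 - 2190571) = -107671/792/(-2154670) = -107671/792*(-1/2154670) = 107671/1706498640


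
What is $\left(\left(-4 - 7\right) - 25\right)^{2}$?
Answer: $1296$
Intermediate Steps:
$\left(\left(-4 - 7\right) - 25\right)^{2} = \left(-11 - 25\right)^{2} = \left(-36\right)^{2} = 1296$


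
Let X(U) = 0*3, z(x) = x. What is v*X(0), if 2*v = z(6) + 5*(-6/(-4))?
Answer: 0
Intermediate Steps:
X(U) = 0
v = 27/4 (v = (6 + 5*(-6/(-4)))/2 = (6 + 5*(-6*(-1/4)))/2 = (6 + 5*(3/2))/2 = (6 + 15/2)/2 = (1/2)*(27/2) = 27/4 ≈ 6.7500)
v*X(0) = (27/4)*0 = 0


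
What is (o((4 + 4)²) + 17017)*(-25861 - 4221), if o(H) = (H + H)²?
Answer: -1004768882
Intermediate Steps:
o(H) = 4*H² (o(H) = (2*H)² = 4*H²)
(o((4 + 4)²) + 17017)*(-25861 - 4221) = (4*((4 + 4)²)² + 17017)*(-25861 - 4221) = (4*(8²)² + 17017)*(-30082) = (4*64² + 17017)*(-30082) = (4*4096 + 17017)*(-30082) = (16384 + 17017)*(-30082) = 33401*(-30082) = -1004768882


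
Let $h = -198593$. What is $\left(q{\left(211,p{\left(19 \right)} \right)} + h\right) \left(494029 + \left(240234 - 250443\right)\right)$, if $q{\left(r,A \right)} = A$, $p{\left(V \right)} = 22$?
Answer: $-96072621220$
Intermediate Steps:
$\left(q{\left(211,p{\left(19 \right)} \right)} + h\right) \left(494029 + \left(240234 - 250443\right)\right) = \left(22 - 198593\right) \left(494029 + \left(240234 - 250443\right)\right) = - 198571 \left(494029 + \left(240234 - 250443\right)\right) = - 198571 \left(494029 - 10209\right) = \left(-198571\right) 483820 = -96072621220$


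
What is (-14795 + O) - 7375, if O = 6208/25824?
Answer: -17890996/807 ≈ -22170.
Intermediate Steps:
O = 194/807 (O = 6208*(1/25824) = 194/807 ≈ 0.24040)
(-14795 + O) - 7375 = (-14795 + 194/807) - 7375 = -11939371/807 - 7375 = -17890996/807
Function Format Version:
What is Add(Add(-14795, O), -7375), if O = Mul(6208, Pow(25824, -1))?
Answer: Rational(-17890996, 807) ≈ -22170.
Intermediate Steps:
O = Rational(194, 807) (O = Mul(6208, Rational(1, 25824)) = Rational(194, 807) ≈ 0.24040)
Add(Add(-14795, O), -7375) = Add(Add(-14795, Rational(194, 807)), -7375) = Add(Rational(-11939371, 807), -7375) = Rational(-17890996, 807)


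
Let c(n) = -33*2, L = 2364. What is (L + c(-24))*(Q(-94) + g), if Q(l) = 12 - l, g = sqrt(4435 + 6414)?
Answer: 243588 + 2298*sqrt(10849) ≈ 4.8294e+5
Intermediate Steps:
g = sqrt(10849) ≈ 104.16
c(n) = -66
(L + c(-24))*(Q(-94) + g) = (2364 - 66)*((12 - 1*(-94)) + sqrt(10849)) = 2298*((12 + 94) + sqrt(10849)) = 2298*(106 + sqrt(10849)) = 243588 + 2298*sqrt(10849)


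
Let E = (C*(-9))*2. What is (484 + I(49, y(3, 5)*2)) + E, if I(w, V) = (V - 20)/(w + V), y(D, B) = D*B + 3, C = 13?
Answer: 21266/85 ≈ 250.19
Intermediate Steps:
y(D, B) = 3 + B*D (y(D, B) = B*D + 3 = 3 + B*D)
E = -234 (E = (13*(-9))*2 = -117*2 = -234)
I(w, V) = (-20 + V)/(V + w)
(484 + I(49, y(3, 5)*2)) + E = (484 + (-20 + (3 + 5*3)*2)/((3 + 5*3)*2 + 49)) - 234 = (484 + (-20 + (3 + 15)*2)/((3 + 15)*2 + 49)) - 234 = (484 + (-20 + 18*2)/(18*2 + 49)) - 234 = (484 + (-20 + 36)/(36 + 49)) - 234 = (484 + 16/85) - 234 = 41156/85 - 234 = 21266/85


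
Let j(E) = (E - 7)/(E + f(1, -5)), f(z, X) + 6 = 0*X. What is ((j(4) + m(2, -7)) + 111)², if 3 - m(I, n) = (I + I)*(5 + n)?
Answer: 61009/4 ≈ 15252.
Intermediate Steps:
f(z, X) = -6 (f(z, X) = -6 + 0*X = -6 + 0 = -6)
m(I, n) = 3 - 2*I*(5 + n) (m(I, n) = 3 - (I + I)*(5 + n) = 3 - 2*I*(5 + n))
j(E) = (-7 + E)/(-6 + E) (j(E) = (E - 7)/(E - 6) = (-7 + E)/(-6 + E))
((j(4) + m(2, -7)) + 111)² = (((-7 + 4)/(-6 + 4) + (3 - 10*2 - 2*2*(-7))) + 111)² = ((-3/(-2) + (3 - 20 + 28)) + 111)² = ((-½*(-3) + 11) + 111)² = ((3/2 + 11) + 111)² = (25/2 + 111)² = (247/2)² = 61009/4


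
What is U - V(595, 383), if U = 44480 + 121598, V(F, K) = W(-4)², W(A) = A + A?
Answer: 166014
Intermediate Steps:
W(A) = 2*A
V(F, K) = 64 (V(F, K) = (2*(-4))² = (-8)² = 64)
U = 166078
U - V(595, 383) = 166078 - 1*64 = 166078 - 64 = 166014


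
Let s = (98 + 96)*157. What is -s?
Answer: -30458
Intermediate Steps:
s = 30458 (s = 194*157 = 30458)
-s = -1*30458 = -30458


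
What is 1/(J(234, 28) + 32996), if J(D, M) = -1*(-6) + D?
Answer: 1/33236 ≈ 3.0088e-5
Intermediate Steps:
J(D, M) = 6 + D
1/(J(234, 28) + 32996) = 1/((6 + 234) + 32996) = 1/(240 + 32996) = 1/33236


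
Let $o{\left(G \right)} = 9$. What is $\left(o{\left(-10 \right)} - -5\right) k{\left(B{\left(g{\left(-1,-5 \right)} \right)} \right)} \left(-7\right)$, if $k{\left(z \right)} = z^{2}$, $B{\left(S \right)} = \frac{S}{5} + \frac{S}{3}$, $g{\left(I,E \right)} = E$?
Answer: $- \frac{6272}{9} \approx -696.89$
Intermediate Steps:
$B{\left(S \right)} = \frac{8 S}{15}$ ($B{\left(S \right)} = S \frac{1}{5} + S \frac{1}{3} = \frac{S}{5} + \frac{S}{3} = \frac{8 S}{15}$)
$\left(o{\left(-10 \right)} - -5\right) k{\left(B{\left(g{\left(-1,-5 \right)} \right)} \right)} \left(-7\right) = \left(9 - -5\right) \left(\frac{8}{15} \left(-5\right)\right)^{2} \left(-7\right) = \left(9 + 5\right) \left(- \frac{8}{3}\right)^{2} \left(-7\right) = 14 \cdot \frac{64}{9} \left(-7\right) = \frac{896}{9} \left(-7\right) = - \frac{6272}{9}$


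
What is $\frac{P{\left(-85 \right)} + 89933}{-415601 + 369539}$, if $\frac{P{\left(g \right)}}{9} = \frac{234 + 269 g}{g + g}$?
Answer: $- \frac{15492289}{7830540} \approx -1.9784$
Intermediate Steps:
$P{\left(g \right)} = \frac{9 \left(234 + 269 g\right)}{2 g}$ ($P{\left(g \right)} = 9 \frac{234 + 269 g}{g + g} = 9 \frac{234 + 269 g}{2 g} = \frac{9 \left(234 + 269 g\right)}{2 g}$)
$\frac{P{\left(-85 \right)} + 89933}{-415601 + 369539} = \frac{\left(\frac{2421}{2} + \frac{1053}{-85}\right) + 89933}{-415601 + 369539} = \frac{\left(\frac{2421}{2} + 1053 \left(- \frac{1}{85}\right)\right) + 89933}{-46062} = \left(\left(\frac{2421}{2} - \frac{1053}{85}\right) + 89933\right) \left(- \frac{1}{46062}\right) = \left(\frac{203679}{170} + 89933\right) \left(- \frac{1}{46062}\right) = \frac{15492289}{170} \left(- \frac{1}{46062}\right) = - \frac{15492289}{7830540}$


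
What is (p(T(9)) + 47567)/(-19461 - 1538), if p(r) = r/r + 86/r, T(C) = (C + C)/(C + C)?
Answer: -47654/20999 ≈ -2.2693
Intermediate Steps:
T(C) = 1 (T(C) = (2*C)/((2*C)) = (2*C)*(1/(2*C)) = 1)
p(r) = 1 + 86/r
(p(T(9)) + 47567)/(-19461 - 1538) = ((86 + 1)/1 + 47567)/(-19461 - 1538) = (1*87 + 47567)/(-20999) = (87 + 47567)*(-1/20999) = 47654*(-1/20999) = -47654/20999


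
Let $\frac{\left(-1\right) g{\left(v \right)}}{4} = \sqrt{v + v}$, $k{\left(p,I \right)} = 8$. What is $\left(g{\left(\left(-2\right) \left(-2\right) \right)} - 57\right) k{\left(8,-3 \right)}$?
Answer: $-456 - 64 \sqrt{2} \approx -546.51$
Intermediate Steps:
$g{\left(v \right)} = - 4 \sqrt{2} \sqrt{v}$ ($g{\left(v \right)} = - 4 \sqrt{v + v} = - 4 \sqrt{2 v} = - 4 \sqrt{2} \sqrt{v}$)
$\left(g{\left(\left(-2\right) \left(-2\right) \right)} - 57\right) k{\left(8,-3 \right)} = \left(- 4 \sqrt{2} \sqrt{\left(-2\right) \left(-2\right)} - 57\right) 8 = \left(- 4 \sqrt{2} \sqrt{4} - 57\right) 8 = \left(\left(-4\right) \sqrt{2} \cdot 2 - 57\right) 8 = \left(- 8 \sqrt{2} - 57\right) 8 = \left(-57 - 8 \sqrt{2}\right) 8 = -456 - 64 \sqrt{2}$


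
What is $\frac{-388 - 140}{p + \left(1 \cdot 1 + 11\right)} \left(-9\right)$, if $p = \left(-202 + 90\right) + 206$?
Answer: $\frac{2376}{53} \approx 44.83$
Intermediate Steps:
$p = 94$ ($p = -112 + 206 = 94$)
$\frac{-388 - 140}{p + \left(1 \cdot 1 + 11\right)} \left(-9\right) = \frac{-388 - 140}{94 + \left(1 \cdot 1 + 11\right)} \left(-9\right) = \frac{-388 - 140}{94 + \left(1 + 11\right)} \left(-9\right) = \frac{-388 - 140}{94 + 12} \left(-9\right) = - \frac{528}{106} \left(-9\right) = \left(-528\right) \frac{1}{106} \left(-9\right) = \left(- \frac{264}{53}\right) \left(-9\right) = \frac{2376}{53}$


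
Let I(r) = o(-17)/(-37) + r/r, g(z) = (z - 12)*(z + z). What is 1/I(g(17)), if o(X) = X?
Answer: 37/54 ≈ 0.68519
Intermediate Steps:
g(z) = 2*z*(-12 + z) (g(z) = (-12 + z)*(2*z) = 2*z*(-12 + z))
I(r) = 54/37 (I(r) = -17/(-37) + r/r = -17*(-1/37) + 1 = 17/37 + 1 = 54/37)
1/I(g(17)) = 1/(54/37) = 37/54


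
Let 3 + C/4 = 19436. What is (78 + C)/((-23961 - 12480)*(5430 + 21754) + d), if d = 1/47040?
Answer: -3660182400/46598395253759 ≈ -7.8547e-5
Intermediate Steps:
d = 1/47040 ≈ 2.1259e-5
C = 77732 (C = -12 + 4*19436 = -12 + 77744 = 77732)
(78 + C)/((-23961 - 12480)*(5430 + 21754) + d) = (78 + 77732)/((-23961 - 12480)*(5430 + 21754) + 1/47040) = 77810/(-36441*27184 + 1/47040) = 77810/(-990612144 + 1/47040) = 77810/(-46598395253759/47040) = 77810*(-47040/46598395253759) = -3660182400/46598395253759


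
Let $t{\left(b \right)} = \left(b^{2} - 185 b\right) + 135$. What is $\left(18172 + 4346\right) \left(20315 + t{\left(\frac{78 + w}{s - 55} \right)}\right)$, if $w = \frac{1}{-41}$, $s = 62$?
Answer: $\frac{34338196838592}{82369} \approx 4.1688 \cdot 10^{8}$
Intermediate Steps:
$w = - \frac{1}{41} \approx -0.02439$
$t{\left(b \right)} = 135 + b^{2} - 185 b$
$\left(18172 + 4346\right) \left(20315 + t{\left(\frac{78 + w}{s - 55} \right)}\right) = \left(18172 + 4346\right) \left(20315 + \left(135 + \left(\frac{78 - \frac{1}{41}}{62 - 55}\right)^{2} - 185 \frac{78 - \frac{1}{41}}{62 - 55}\right)\right) = 22518 \left(20315 + \left(135 + \left(\frac{3197}{41 \cdot 7}\right)^{2} - 185 \frac{3197}{41 \cdot 7}\right)\right) = 22518 \left(20315 + \left(135 + \left(\frac{3197}{41} \cdot \frac{1}{7}\right)^{2} - 185 \cdot \frac{3197}{41} \cdot \frac{1}{7}\right)\right) = 22518 \left(20315 + \left(135 + \left(\frac{3197}{287}\right)^{2} - \frac{591445}{287}\right)\right) = 22518 \left(20315 + \left(135 + \frac{10220809}{82369} - \frac{591445}{287}\right)\right) = 22518 \left(20315 - \frac{148404091}{82369}\right) = 22518 \cdot \frac{1524922144}{82369} = \frac{34338196838592}{82369}$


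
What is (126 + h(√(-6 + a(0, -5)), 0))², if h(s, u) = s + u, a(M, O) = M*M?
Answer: (126 + I*√6)² ≈ 15870.0 + 617.27*I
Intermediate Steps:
a(M, O) = M²
(126 + h(√(-6 + a(0, -5)), 0))² = (126 + (√(-6 + 0²) + 0))² = (126 + (√(-6 + 0) + 0))² = (126 + (√(-6) + 0))² = (126 + (I*√6 + 0))² = (126 + I*√6)²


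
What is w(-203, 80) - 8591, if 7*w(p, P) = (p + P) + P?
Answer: -60180/7 ≈ -8597.1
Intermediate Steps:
w(p, P) = p/7 + 2*P/7 (w(p, P) = ((p + P) + P)/7 = ((P + p) + P)/7 = (p + 2*P)/7 = p/7 + 2*P/7)
w(-203, 80) - 8591 = ((⅐)*(-203) + (2/7)*80) - 8591 = (-29 + 160/7) - 8591 = -43/7 - 8591 = -60180/7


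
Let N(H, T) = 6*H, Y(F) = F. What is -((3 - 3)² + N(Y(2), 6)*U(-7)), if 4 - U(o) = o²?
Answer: 540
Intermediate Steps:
U(o) = 4 - o²
-((3 - 3)² + N(Y(2), 6)*U(-7)) = -((3 - 3)² + (6*2)*(4 - 1*(-7)²)) = -(0² + 12*(4 - 1*49)) = -(0 + 12*(4 - 49)) = -(0 + 12*(-45)) = -(0 - 540) = -1*(-540) = 540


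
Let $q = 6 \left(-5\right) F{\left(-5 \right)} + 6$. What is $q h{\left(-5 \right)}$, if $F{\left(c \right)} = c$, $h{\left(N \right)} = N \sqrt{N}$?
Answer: $- 780 i \sqrt{5} \approx - 1744.1 i$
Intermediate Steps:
$h{\left(N \right)} = N^{\frac{3}{2}}$
$q = 156$ ($q = 6 \left(-5\right) \left(-5\right) + 6 = \left(-30\right) \left(-5\right) + 6 = 150 + 6 = 156$)
$q h{\left(-5 \right)} = 156 \left(-5\right)^{\frac{3}{2}} = 156 \left(- 5 i \sqrt{5}\right) = - 780 i \sqrt{5}$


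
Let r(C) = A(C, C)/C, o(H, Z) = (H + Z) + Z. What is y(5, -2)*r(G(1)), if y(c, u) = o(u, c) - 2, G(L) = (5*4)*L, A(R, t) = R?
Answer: 6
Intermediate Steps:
G(L) = 20*L
o(H, Z) = H + 2*Z
y(c, u) = -2 + u + 2*c (y(c, u) = (u + 2*c) - 2 = -2 + u + 2*c)
r(C) = 1 (r(C) = C/C = 1)
y(5, -2)*r(G(1)) = (-2 - 2 + 2*5)*1 = (-2 - 2 + 10)*1 = 6*1 = 6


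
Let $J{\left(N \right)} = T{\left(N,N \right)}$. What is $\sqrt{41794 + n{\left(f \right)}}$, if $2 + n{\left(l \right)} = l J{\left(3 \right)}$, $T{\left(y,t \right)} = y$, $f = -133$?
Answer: $\sqrt{41393} \approx 203.45$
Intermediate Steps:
$J{\left(N \right)} = N$
$n{\left(l \right)} = -2 + 3 l$ ($n{\left(l \right)} = -2 + l 3 = -2 + 3 l$)
$\sqrt{41794 + n{\left(f \right)}} = \sqrt{41794 + \left(-2 + 3 \left(-133\right)\right)} = \sqrt{41794 - 401} = \sqrt{41393}$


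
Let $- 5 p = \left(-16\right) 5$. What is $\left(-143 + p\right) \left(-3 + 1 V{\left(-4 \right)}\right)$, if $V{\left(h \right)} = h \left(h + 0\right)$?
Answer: $-1651$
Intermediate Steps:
$p = 16$ ($p = - \frac{\left(-16\right) 5}{5} = \left(- \frac{1}{5}\right) \left(-80\right) = 16$)
$V{\left(h \right)} = h^{2}$ ($V{\left(h \right)} = h h = h^{2}$)
$\left(-143 + p\right) \left(-3 + 1 V{\left(-4 \right)}\right) = \left(-143 + 16\right) \left(-3 + 1 \left(-4\right)^{2}\right) = - 127 \left(-3 + 1 \cdot 16\right) = - 127 \left(-3 + 16\right) = \left(-127\right) 13 = -1651$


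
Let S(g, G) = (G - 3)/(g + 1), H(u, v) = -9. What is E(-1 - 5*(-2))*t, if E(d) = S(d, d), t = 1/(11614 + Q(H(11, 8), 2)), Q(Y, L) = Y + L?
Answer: 1/19345 ≈ 5.1693e-5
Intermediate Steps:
Q(Y, L) = L + Y
S(g, G) = (-3 + G)/(1 + g)
t = 1/11607 (t = 1/(11614 + (2 - 9)) = 1/(11614 - 7) = 1/11607 ≈ 8.6155e-5)
E(d) = (-3 + d)/(1 + d)
E(-1 - 5*(-2))*t = ((-3 + (-1 - 5*(-2)))/(1 + (-1 - 5*(-2))))*(1/11607) = ((-3 + (-1 + 10))/(1 + (-1 + 10)))*(1/11607) = ((-3 + 9)/(1 + 9))*(1/11607) = (6/10)*(1/11607) = ((⅒)*6)*(1/11607) = (⅗)*(1/11607) = 1/19345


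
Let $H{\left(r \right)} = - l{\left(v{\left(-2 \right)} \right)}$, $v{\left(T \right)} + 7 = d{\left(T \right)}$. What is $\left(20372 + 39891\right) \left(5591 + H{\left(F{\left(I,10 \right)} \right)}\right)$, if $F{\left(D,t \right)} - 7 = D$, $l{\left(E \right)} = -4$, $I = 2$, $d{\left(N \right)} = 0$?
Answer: $337171485$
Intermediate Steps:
$v{\left(T \right)} = -7$ ($v{\left(T \right)} = -7 + 0 = -7$)
$F{\left(D,t \right)} = 7 + D$
$H{\left(r \right)} = 4$ ($H{\left(r \right)} = \left(-1\right) \left(-4\right) = 4$)
$\left(20372 + 39891\right) \left(5591 + H{\left(F{\left(I,10 \right)} \right)}\right) = \left(20372 + 39891\right) \left(5591 + 4\right) = 60263 \cdot 5595 = 337171485$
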